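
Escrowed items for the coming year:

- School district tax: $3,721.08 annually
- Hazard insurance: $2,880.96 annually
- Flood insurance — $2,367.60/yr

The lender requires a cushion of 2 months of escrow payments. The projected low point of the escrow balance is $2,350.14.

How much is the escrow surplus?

$855.20

School district tax: $3,721.08/yr
Hazard insurance: $2,880.96/yr
Flood insurance: $2,367.60/yr
Total per year = $8,969.64
Monthly = $8,969.64 / 12 = $747.47
Cushion = 2 × $747.47 = $1,494.94
Excess over cushion: $2,350.14 − $1,494.94 = $855.20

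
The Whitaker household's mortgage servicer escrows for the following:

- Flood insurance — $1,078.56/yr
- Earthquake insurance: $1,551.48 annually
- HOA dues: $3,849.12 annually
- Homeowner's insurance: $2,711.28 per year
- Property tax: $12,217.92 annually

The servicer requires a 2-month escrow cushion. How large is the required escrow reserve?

Flood insurance: $1,078.56 per year
Earthquake insurance: $1,551.48 per year
HOA dues: $3,849.12 per year
Homeowner's insurance: $2,711.28 per year
Property tax: $12,217.92 per year
Total per year = $21,408.36
Monthly escrow = $21,408.36 / 12 = $1,784.03
Required cushion = 2 × $1,784.03 = $3,568.06

$3,568.06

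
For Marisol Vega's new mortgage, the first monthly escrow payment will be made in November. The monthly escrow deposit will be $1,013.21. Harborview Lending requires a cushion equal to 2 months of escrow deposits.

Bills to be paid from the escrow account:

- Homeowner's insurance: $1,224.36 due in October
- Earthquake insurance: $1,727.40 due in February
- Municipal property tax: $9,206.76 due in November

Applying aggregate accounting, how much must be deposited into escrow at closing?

Cushion = 2 × $1,013.21 = $2,026.42
Trial balance (start $0, +$1,013.21 each month, − disbursements):
  Nov: +$1,013.21 − $9,206.76 → -$8,193.55
  Dec: +$1,013.21 → -$7,180.34
  Jan: +$1,013.21 → -$6,167.13
  Feb: +$1,013.21 − $1,727.40 → -$6,881.32
  Mar: +$1,013.21 → -$5,868.11
  Apr: +$1,013.21 → -$4,854.90
  May: +$1,013.21 → -$3,841.69
  Jun: +$1,013.21 → -$2,828.48
  Jul: +$1,013.21 → -$1,815.27
  Aug: +$1,013.21 → -$802.06
  Sep: +$1,013.21 → $211.15
  Oct: +$1,013.21 − $1,224.36 → $0.00
Lowest trial balance = -$8,193.55 (Nov)
Initial deposit = cushion − low point = $2,026.42 − (-$8,193.55) = $10,219.97

$10,219.97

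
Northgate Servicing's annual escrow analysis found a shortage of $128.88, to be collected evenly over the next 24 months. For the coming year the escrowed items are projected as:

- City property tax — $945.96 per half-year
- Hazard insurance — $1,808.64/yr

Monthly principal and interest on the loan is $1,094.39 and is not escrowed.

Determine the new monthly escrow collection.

$313.75

City property tax = $945.96 × 2 = $1,891.92 per year
Hazard insurance = $1,808.64 per year
Annual escrow total = $1,891.92 + $1,808.64 = $3,700.56
Base monthly escrow = $3,700.56 ÷ 12 = $308.38
Shortage spread = $128.88 / 24 = $5.37/mo
Adjusted monthly = $308.38 + $5.37 = $313.75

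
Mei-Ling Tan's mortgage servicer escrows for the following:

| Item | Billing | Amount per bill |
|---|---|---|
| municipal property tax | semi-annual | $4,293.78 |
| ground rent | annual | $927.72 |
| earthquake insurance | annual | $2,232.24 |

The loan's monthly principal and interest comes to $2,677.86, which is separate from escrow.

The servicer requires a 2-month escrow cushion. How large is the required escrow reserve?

$1,957.92

Municipal property tax = $4,293.78 × 2 = $8,587.56/yr
Ground rent = $927.72/yr
Earthquake insurance = $2,232.24/yr
Total per year = $8,587.56 + $927.72 + $2,232.24 = $11,747.52
Monthly escrow = $11,747.52 / 12 = $978.96
Reserve = 2 × $978.96 = $1,957.92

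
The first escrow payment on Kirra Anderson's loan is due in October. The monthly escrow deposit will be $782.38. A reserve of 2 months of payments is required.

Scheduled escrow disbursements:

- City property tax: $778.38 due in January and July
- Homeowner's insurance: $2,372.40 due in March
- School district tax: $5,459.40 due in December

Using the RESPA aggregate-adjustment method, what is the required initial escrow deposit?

$5,480.66

Cushion = 2 × $782.38 = $1,564.76
Trial balance (start $0, +$782.38 each month, − disbursements):
  Oct: +$782.38 → $782.38
  Nov: +$782.38 → $1,564.76
  Dec: +$782.38 − $5,459.40 → -$3,112.26
  Jan: +$782.38 − $778.38 → -$3,108.26
  Feb: +$782.38 → -$2,325.88
  Mar: +$782.38 − $2,372.40 → -$3,915.90
  Apr: +$782.38 → -$3,133.52
  May: +$782.38 → -$2,351.14
  Jun: +$782.38 → -$1,568.76
  Jul: +$782.38 − $778.38 → -$1,564.76
  Aug: +$782.38 → -$782.38
  Sep: +$782.38 → $0.00
Lowest trial balance = -$3,915.90 (Mar)
Initial deposit = cushion − low point = $1,564.76 − (-$3,915.90) = $5,480.66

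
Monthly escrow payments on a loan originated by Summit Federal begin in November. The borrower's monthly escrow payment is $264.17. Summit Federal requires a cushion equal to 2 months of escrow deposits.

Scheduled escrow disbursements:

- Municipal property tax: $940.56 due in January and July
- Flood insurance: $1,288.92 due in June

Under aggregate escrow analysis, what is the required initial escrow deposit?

Cushion = 2 × $264.17 = $528.34
Trial balance (start $0, +$264.17 each month, − disbursements):
  Nov: +$264.17 → $264.17
  Dec: +$264.17 → $528.34
  Jan: +$264.17 − $940.56 → -$148.05
  Feb: +$264.17 → $116.12
  Mar: +$264.17 → $380.29
  Apr: +$264.17 → $644.46
  May: +$264.17 → $908.63
  Jun: +$264.17 − $1,288.92 → -$116.12
  Jul: +$264.17 − $940.56 → -$792.51
  Aug: +$264.17 → -$528.34
  Sep: +$264.17 → -$264.17
  Oct: +$264.17 → $0.00
Lowest trial balance = -$792.51 (Jul)
Initial deposit = cushion − low point = $528.34 − (-$792.51) = $1,320.85

$1,320.85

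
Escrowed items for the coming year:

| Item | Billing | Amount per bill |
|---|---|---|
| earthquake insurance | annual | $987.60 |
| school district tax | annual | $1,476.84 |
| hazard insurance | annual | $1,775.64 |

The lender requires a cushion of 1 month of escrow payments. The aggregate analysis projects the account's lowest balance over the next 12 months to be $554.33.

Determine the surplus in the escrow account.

$200.99

Earthquake insurance: $987.60 annually
School district tax: $1,476.84 annually
Hazard insurance: $1,775.64 annually
Yearly total = $4,240.08
Per month = $4,240.08 ÷ 12 = $353.34
Required cushion = 1 × $353.34 = $353.34
Surplus = $554.33 − $353.34 = $200.99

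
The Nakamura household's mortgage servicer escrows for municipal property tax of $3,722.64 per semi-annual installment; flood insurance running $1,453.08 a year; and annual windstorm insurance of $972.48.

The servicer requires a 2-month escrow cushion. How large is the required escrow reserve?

$1,645.14

Municipal property tax — $3,722.64 × 2 = $7,445.28
Flood insurance — $1,453.08
Windstorm insurance — $972.48
Annual escrow total = $7,445.28 + $1,453.08 + $972.48 = $9,870.84
Monthly = $9,870.84 / 12 = $822.57
Required cushion = 2 × $822.57 = $1,645.14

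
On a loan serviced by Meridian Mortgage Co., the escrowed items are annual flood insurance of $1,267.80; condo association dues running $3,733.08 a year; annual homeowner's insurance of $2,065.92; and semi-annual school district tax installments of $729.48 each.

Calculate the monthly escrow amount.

Flood insurance: $1,267.80
Condo association dues: $3,733.08
Homeowner's insurance: $2,065.92
School district tax: $729.48 × 2 = $1,458.96
Annual escrow total = $1,267.80 + $3,733.08 + $2,065.92 + $1,458.96 = $8,525.76
Monthly = $8,525.76 / 12 = $710.48

$710.48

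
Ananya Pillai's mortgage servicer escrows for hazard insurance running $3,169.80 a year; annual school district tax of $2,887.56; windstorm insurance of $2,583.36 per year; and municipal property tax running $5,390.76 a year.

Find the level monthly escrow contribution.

Hazard insurance = $3,169.80 per year
School district tax = $2,887.56 per year
Windstorm insurance = $2,583.36 per year
Municipal property tax = $5,390.76 per year
Total per year = $14,031.48
Monthly escrow = $14,031.48 ÷ 12 = $1,169.29

$1,169.29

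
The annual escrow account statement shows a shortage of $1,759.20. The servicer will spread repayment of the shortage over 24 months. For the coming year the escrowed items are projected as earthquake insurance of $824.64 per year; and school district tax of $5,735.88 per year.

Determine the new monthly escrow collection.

$620.01

Earthquake insurance = $824.64 annually
School district tax = $5,735.88 annually
Total per year = $824.64 + $5,735.88 = $6,560.52
Monthly = $6,560.52 ÷ 12 = $546.71
Monthly shortage recovery: $1,759.20 ÷ 24 = $73.30
Adjusted monthly = $546.71 + $73.30 = $620.01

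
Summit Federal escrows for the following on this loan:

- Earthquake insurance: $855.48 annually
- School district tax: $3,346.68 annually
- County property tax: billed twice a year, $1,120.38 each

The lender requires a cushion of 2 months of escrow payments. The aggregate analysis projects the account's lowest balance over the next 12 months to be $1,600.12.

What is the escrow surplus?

Earthquake insurance — $855.48 per year
School district tax — $3,346.68 per year
County property tax — $1,120.38 × 2 = $2,240.76 per year
Combined annual = $855.48 + $3,346.68 + $2,240.76 = $6,442.92
Base monthly escrow = $6,442.92 ÷ 12 = $536.91
Required reserve = 2 × $536.91 = $1,073.82
Surplus = $1,600.12 − $1,073.82 = $526.30

$526.30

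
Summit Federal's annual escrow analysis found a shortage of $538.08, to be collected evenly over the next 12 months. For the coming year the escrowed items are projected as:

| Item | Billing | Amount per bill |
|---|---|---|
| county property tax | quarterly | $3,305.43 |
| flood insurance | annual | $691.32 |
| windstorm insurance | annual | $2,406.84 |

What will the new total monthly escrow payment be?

County property tax — $3,305.43 × 4 = $13,221.72/yr
Flood insurance — $691.32/yr
Windstorm insurance — $2,406.84/yr
Annual escrow total = $16,319.88
Per month = $16,319.88 / 12 = $1,359.99
Shortage spread = $538.08 ÷ 12 = $44.84/mo
Adjusted monthly = $1,359.99 + $44.84 = $1,404.83

$1,404.83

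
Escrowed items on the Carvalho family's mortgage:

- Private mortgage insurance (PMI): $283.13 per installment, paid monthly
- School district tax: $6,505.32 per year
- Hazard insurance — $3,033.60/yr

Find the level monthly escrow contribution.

Private mortgage insurance (PMI) — $283.13 × 12 = $3,397.56 annually
School district tax — $6,505.32 annually
Hazard insurance — $3,033.60 annually
Annual escrow total = $3,397.56 + $6,505.32 + $3,033.60 = $12,936.48
Monthly escrow = $12,936.48 ÷ 12 = $1,078.04

$1,078.04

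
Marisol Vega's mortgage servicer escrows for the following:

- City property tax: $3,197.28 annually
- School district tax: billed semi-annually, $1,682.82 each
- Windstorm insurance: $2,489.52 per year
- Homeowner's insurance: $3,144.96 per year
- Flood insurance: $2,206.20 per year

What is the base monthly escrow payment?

$1,200.30

City property tax — $3,197.28
School district tax — $1,682.82 × 2 = $3,365.64
Windstorm insurance — $2,489.52
Homeowner's insurance — $3,144.96
Flood insurance — $2,206.20
Total annual escrow = $14,403.60
Monthly escrow = $14,403.60 / 12 = $1,200.30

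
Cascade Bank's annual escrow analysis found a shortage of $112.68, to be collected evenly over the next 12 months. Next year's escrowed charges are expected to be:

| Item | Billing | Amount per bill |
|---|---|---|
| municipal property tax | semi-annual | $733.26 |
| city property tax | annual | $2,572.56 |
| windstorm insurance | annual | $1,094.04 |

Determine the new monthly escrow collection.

$437.15

Municipal property tax = $733.26 × 2 = $1,466.52/yr
City property tax = $2,572.56/yr
Windstorm insurance = $1,094.04/yr
Total annual escrow = $5,133.12
Base monthly escrow = $5,133.12 / 12 = $427.76
Shortage spread = $112.68 / 12 = $9.39/mo
Adjusted monthly = $427.76 + $9.39 = $437.15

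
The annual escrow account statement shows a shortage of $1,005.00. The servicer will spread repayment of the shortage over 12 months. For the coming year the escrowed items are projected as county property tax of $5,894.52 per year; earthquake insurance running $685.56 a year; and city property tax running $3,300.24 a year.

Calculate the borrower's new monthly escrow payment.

County property tax: $5,894.52 per year
Earthquake insurance: $685.56 per year
City property tax: $3,300.24 per year
Annual escrow total = $5,894.52 + $685.56 + $3,300.24 = $9,880.32
Monthly escrow = $9,880.32 ÷ 12 = $823.36
Shortage spread = $1,005.00 ÷ 12 = $83.75/mo
New monthly escrow = $823.36 + $83.75 = $907.11

$907.11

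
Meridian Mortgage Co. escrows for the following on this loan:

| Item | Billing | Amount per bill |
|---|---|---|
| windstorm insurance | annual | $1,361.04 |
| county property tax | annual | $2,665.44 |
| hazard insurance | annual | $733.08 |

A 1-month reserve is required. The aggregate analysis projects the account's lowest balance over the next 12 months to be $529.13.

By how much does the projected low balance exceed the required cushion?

Windstorm insurance = $1,361.04 annually
County property tax = $2,665.44 annually
Hazard insurance = $733.08 annually
Annual escrow total = $4,759.56
Monthly = $4,759.56 ÷ 12 = $396.63
Cushion = 1 × $396.63 = $396.63
Excess over cushion: $529.13 − $396.63 = $132.50

$132.50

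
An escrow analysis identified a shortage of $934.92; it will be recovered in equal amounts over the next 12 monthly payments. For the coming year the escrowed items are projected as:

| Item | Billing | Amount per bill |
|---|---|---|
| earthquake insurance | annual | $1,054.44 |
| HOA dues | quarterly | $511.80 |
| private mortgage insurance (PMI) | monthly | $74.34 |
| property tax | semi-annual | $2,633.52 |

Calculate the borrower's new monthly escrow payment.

$849.64

Earthquake insurance — $1,054.44
HOA dues — $511.80 × 4 = $2,047.20
Private mortgage insurance (PMI) — $74.34 × 12 = $892.08
Property tax — $2,633.52 × 2 = $5,267.04
Total per year = $9,260.76
Per month = $9,260.76 ÷ 12 = $771.73
Shortage spread = $934.92 / 12 = $77.91/mo
Adjusted monthly = $771.73 + $77.91 = $849.64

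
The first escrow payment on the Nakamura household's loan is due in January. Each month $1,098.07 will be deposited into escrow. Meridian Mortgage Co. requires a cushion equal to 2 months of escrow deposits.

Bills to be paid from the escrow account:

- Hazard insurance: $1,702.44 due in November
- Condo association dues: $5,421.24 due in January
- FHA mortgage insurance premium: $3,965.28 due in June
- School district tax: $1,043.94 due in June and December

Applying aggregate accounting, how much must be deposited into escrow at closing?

Cushion = 2 × $1,098.07 = $2,196.14
Trial balance (start $0, +$1,098.07 each month, − disbursements):
  Jan: +$1,098.07 − $5,421.24 → -$4,323.17
  Feb: +$1,098.07 → -$3,225.10
  Mar: +$1,098.07 → -$2,127.03
  Apr: +$1,098.07 → -$1,028.96
  May: +$1,098.07 → $69.11
  Jun: +$1,098.07 − $5,009.22 → -$3,842.04
  Jul: +$1,098.07 → -$2,743.97
  Aug: +$1,098.07 → -$1,645.90
  Sep: +$1,098.07 → -$547.83
  Oct: +$1,098.07 → $550.24
  Nov: +$1,098.07 − $1,702.44 → -$54.13
  Dec: +$1,098.07 − $1,043.94 → $0.00
Lowest trial balance = -$4,323.17 (Jan)
Initial deposit = cushion − low point = $2,196.14 − (-$4,323.17) = $6,519.31

$6,519.31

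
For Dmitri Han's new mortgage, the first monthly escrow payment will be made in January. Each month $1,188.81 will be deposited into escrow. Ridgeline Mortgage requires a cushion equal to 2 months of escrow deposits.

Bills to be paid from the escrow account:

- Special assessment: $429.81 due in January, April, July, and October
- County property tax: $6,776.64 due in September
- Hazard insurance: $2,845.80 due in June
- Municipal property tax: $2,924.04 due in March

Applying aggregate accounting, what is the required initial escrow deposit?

Cushion = 2 × $1,188.81 = $2,377.62
Trial balance (start $0, +$1,188.81 each month, − disbursements):
  Jan: +$1,188.81 − $429.81 → $759.00
  Feb: +$1,188.81 → $1,947.81
  Mar: +$1,188.81 − $2,924.04 → $212.58
  Apr: +$1,188.81 − $429.81 → $971.58
  May: +$1,188.81 → $2,160.39
  Jun: +$1,188.81 − $2,845.80 → $503.40
  Jul: +$1,188.81 − $429.81 → $1,262.40
  Aug: +$1,188.81 → $2,451.21
  Sep: +$1,188.81 − $6,776.64 → -$3,136.62
  Oct: +$1,188.81 − $429.81 → -$2,377.62
  Nov: +$1,188.81 → -$1,188.81
  Dec: +$1,188.81 → $0.00
Lowest trial balance = -$3,136.62 (Sep)
Initial deposit = cushion − low point = $2,377.62 − (-$3,136.62) = $5,514.24

$5,514.24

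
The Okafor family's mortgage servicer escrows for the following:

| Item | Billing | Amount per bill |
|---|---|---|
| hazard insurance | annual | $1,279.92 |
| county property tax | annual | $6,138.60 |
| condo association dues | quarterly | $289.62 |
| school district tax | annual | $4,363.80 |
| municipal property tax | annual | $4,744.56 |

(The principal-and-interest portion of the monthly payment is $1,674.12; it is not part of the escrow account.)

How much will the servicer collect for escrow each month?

Hazard insurance — $1,279.92 per year
County property tax — $6,138.60 per year
Condo association dues — $289.62 × 4 = $1,158.48 per year
School district tax — $4,363.80 per year
Municipal property tax — $4,744.56 per year
Yearly total = $17,685.36
Monthly = $17,685.36 / 12 = $1,473.78

$1,473.78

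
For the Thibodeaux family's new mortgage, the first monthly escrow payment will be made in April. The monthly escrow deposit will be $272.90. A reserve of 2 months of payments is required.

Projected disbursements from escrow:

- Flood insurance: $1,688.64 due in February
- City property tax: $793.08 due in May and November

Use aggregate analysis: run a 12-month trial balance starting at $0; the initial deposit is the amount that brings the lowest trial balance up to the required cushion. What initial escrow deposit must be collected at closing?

$818.70

Cushion = 2 × $272.90 = $545.80
Trial balance (start $0, +$272.90 each month, − disbursements):
  Apr: +$272.90 → $272.90
  May: +$272.90 − $793.08 → -$247.28
  Jun: +$272.90 → $25.62
  Jul: +$272.90 → $298.52
  Aug: +$272.90 → $571.42
  Sep: +$272.90 → $844.32
  Oct: +$272.90 → $1,117.22
  Nov: +$272.90 − $793.08 → $597.04
  Dec: +$272.90 → $869.94
  Jan: +$272.90 → $1,142.84
  Feb: +$272.90 − $1,688.64 → -$272.90
  Mar: +$272.90 → $0.00
Lowest trial balance = -$272.90 (Feb)
Initial deposit = cushion − low point = $545.80 − (-$272.90) = $818.70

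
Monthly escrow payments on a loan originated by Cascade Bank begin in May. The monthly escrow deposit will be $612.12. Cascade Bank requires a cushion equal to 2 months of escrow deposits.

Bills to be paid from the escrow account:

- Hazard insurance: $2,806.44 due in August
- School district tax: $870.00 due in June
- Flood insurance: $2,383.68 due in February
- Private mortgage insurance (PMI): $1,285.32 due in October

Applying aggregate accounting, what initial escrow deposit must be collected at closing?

$2,513.28

Cushion = 2 × $612.12 = $1,224.24
Trial balance (start $0, +$612.12 each month, − disbursements):
  May: +$612.12 → $612.12
  Jun: +$612.12 − $870.00 → $354.24
  Jul: +$612.12 → $966.36
  Aug: +$612.12 − $2,806.44 → -$1,227.96
  Sep: +$612.12 → -$615.84
  Oct: +$612.12 − $1,285.32 → -$1,289.04
  Nov: +$612.12 → -$676.92
  Dec: +$612.12 → -$64.80
  Jan: +$612.12 → $547.32
  Feb: +$612.12 − $2,383.68 → -$1,224.24
  Mar: +$612.12 → -$612.12
  Apr: +$612.12 → $0.00
Lowest trial balance = -$1,289.04 (Oct)
Initial deposit = cushion − low point = $1,224.24 − (-$1,289.04) = $2,513.28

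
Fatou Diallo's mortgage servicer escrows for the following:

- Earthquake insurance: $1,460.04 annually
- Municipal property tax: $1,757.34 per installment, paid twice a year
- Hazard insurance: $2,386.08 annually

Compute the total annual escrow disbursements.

Earthquake insurance — $1,460.04 per year
Municipal property tax — $1,757.34 × 2 = $3,514.68 per year
Hazard insurance — $2,386.08 per year
Total annual escrow = $1,460.04 + $3,514.68 + $2,386.08 = $7,360.80

$7,360.80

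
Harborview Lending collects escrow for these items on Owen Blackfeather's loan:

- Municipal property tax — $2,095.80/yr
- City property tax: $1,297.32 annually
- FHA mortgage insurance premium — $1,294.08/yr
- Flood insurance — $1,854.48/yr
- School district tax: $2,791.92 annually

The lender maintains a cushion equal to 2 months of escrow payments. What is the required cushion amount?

Municipal property tax = $2,095.80 annually
City property tax = $1,297.32 annually
FHA mortgage insurance premium = $1,294.08 annually
Flood insurance = $1,854.48 annually
School district tax = $2,791.92 annually
Total annual escrow = $9,333.60
Monthly escrow = $9,333.60 ÷ 12 = $777.80
Cushion = 2 × $777.80 = $1,555.60

$1,555.60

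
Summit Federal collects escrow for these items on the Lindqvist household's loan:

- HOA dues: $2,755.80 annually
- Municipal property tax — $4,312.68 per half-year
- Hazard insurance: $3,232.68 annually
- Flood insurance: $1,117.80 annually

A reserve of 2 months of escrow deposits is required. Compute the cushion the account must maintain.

$2,621.94

HOA dues: $2,755.80 per year
Municipal property tax: $4,312.68 × 2 = $8,625.36 per year
Hazard insurance: $3,232.68 per year
Flood insurance: $1,117.80 per year
Yearly total = $15,731.64
Monthly escrow = $15,731.64 / 12 = $1,310.97
Reserve = 2 × $1,310.97 = $2,621.94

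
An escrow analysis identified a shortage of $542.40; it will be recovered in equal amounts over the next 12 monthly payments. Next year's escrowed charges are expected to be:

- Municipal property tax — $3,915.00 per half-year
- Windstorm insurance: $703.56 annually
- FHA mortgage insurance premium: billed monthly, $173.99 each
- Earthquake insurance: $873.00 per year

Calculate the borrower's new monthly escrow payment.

$1,003.07

Municipal property tax = $3,915.00 × 2 = $7,830.00 annually
Windstorm insurance = $703.56 annually
FHA mortgage insurance premium = $173.99 × 12 = $2,087.88 annually
Earthquake insurance = $873.00 annually
Combined annual = $11,494.44
Base monthly escrow = $11,494.44 ÷ 12 = $957.87
Shortage spread = $542.40 ÷ 12 = $45.20/mo
New monthly escrow = $957.87 + $45.20 = $1,003.07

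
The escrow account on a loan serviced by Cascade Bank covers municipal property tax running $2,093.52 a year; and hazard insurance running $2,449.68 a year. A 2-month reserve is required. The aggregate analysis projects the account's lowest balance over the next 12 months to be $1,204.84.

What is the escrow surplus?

$447.64

Municipal property tax = $2,093.52 per year
Hazard insurance = $2,449.68 per year
Total annual escrow = $4,543.20
Monthly escrow = $4,543.20 / 12 = $378.60
Required cushion = 2 × $378.60 = $757.20
Excess over cushion: $1,204.84 − $757.20 = $447.64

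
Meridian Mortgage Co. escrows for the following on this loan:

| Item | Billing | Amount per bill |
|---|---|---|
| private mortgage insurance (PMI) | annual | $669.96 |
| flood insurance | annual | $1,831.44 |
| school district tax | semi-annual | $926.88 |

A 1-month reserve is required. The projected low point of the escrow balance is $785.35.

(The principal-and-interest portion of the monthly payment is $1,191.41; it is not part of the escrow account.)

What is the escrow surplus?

$422.42

Private mortgage insurance (PMI) — $669.96 per year
Flood insurance — $1,831.44 per year
School district tax — $926.88 × 2 = $1,853.76 per year
Total annual escrow = $669.96 + $1,831.44 + $1,853.76 = $4,355.16
Monthly = $4,355.16 / 12 = $362.93
Cushion = 1 × $362.93 = $362.93
Excess over cushion: $785.35 − $362.93 = $422.42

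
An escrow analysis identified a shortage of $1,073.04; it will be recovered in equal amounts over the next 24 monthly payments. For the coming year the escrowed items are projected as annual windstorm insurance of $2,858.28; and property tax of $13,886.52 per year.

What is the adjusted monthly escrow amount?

Windstorm insurance: $2,858.28 annually
Property tax: $13,886.52 annually
Combined annual = $2,858.28 + $13,886.52 = $16,744.80
Monthly = $16,744.80 ÷ 12 = $1,395.40
Monthly shortage recovery: $1,073.04 / 24 = $44.71
New monthly escrow = $1,395.40 + $44.71 = $1,440.11

$1,440.11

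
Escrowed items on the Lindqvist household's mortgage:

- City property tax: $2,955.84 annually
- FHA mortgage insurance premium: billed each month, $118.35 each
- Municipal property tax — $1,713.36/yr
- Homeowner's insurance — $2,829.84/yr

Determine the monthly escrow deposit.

City property tax = $2,955.84 per year
FHA mortgage insurance premium = $118.35 × 12 = $1,420.20 per year
Municipal property tax = $1,713.36 per year
Homeowner's insurance = $2,829.84 per year
Yearly total = $2,955.84 + $1,420.20 + $1,713.36 + $2,829.84 = $8,919.24
Base monthly escrow = $8,919.24 ÷ 12 = $743.27

$743.27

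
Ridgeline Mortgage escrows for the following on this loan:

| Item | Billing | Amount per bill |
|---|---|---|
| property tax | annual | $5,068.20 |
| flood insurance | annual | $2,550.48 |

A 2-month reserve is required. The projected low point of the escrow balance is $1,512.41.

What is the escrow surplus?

$242.63

Property tax: $5,068.20 annually
Flood insurance: $2,550.48 annually
Yearly total = $5,068.20 + $2,550.48 = $7,618.68
Per month = $7,618.68 / 12 = $634.89
Required cushion = 2 × $634.89 = $1,269.78
Surplus = $1,512.41 − $1,269.78 = $242.63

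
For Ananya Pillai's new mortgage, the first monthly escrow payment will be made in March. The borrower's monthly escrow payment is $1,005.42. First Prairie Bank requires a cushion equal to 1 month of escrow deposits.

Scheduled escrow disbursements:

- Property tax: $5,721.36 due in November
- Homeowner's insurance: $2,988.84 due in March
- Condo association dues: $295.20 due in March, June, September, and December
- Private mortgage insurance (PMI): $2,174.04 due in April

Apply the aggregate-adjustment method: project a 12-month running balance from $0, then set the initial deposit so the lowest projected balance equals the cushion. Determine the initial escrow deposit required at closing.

$4,452.66

Cushion = 1 × $1,005.42 = $1,005.42
Trial balance (start $0, +$1,005.42 each month, − disbursements):
  Mar: +$1,005.42 − $3,284.04 → -$2,278.62
  Apr: +$1,005.42 − $2,174.04 → -$3,447.24
  May: +$1,005.42 → -$2,441.82
  Jun: +$1,005.42 − $295.20 → -$1,731.60
  Jul: +$1,005.42 → -$726.18
  Aug: +$1,005.42 → $279.24
  Sep: +$1,005.42 − $295.20 → $989.46
  Oct: +$1,005.42 → $1,994.88
  Nov: +$1,005.42 − $5,721.36 → -$2,721.06
  Dec: +$1,005.42 − $295.20 → -$2,010.84
  Jan: +$1,005.42 → -$1,005.42
  Feb: +$1,005.42 → $0.00
Lowest trial balance = -$3,447.24 (Apr)
Initial deposit = cushion − low point = $1,005.42 − (-$3,447.24) = $4,452.66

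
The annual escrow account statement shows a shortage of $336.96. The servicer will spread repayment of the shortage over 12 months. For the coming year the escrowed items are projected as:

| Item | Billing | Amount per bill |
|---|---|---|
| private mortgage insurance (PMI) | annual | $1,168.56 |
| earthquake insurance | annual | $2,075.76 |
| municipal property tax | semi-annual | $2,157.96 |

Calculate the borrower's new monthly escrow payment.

Private mortgage insurance (PMI) — $1,168.56 annually
Earthquake insurance — $2,075.76 annually
Municipal property tax — $2,157.96 × 2 = $4,315.92 annually
Total per year = $7,560.24
Monthly = $7,560.24 ÷ 12 = $630.02
Monthly shortage recovery: $336.96 ÷ 12 = $28.08
Adjusted monthly = $630.02 + $28.08 = $658.10

$658.10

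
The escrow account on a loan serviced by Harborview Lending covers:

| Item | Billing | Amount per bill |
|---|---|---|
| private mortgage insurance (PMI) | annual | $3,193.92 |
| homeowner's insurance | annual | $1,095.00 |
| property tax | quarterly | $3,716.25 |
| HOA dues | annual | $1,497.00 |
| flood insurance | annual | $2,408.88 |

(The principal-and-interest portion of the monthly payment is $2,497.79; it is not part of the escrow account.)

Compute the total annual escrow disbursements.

Private mortgage insurance (PMI) — $3,193.92 annually
Homeowner's insurance — $1,095.00 annually
Property tax — $3,716.25 × 4 = $14,865.00 annually
HOA dues — $1,497.00 annually
Flood insurance — $2,408.88 annually
Yearly total = $23,059.80

$23,059.80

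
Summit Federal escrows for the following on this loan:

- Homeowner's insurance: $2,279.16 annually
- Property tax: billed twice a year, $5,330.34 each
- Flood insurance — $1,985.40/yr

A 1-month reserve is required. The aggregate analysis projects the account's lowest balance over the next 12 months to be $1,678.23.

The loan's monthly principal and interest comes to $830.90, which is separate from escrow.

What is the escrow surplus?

$434.46

Homeowner's insurance = $2,279.16 annually
Property tax = $5,330.34 × 2 = $10,660.68 annually
Flood insurance = $1,985.40 annually
Yearly total = $2,279.16 + $10,660.68 + $1,985.40 = $14,925.24
Monthly escrow = $14,925.24 ÷ 12 = $1,243.77
Cushion = 1 × $1,243.77 = $1,243.77
Surplus = $1,678.23 − $1,243.77 = $434.46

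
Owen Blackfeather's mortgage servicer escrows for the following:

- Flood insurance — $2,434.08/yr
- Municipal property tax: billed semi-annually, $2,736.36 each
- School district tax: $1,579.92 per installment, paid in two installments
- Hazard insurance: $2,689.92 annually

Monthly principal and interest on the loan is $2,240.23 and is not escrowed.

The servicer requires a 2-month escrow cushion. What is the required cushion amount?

Flood insurance — $2,434.08 annually
Municipal property tax — $2,736.36 × 2 = $5,472.72 annually
School district tax — $1,579.92 × 2 = $3,159.84 annually
Hazard insurance — $2,689.92 annually
Total annual escrow = $2,434.08 + $5,472.72 + $3,159.84 + $2,689.92 = $13,756.56
Monthly = $13,756.56 ÷ 12 = $1,146.38
Cushion = 2 × $1,146.38 = $2,292.76

$2,292.76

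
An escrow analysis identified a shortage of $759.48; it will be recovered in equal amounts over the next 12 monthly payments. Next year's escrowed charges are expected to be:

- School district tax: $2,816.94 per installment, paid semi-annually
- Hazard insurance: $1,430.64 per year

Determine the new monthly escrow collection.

School district tax = $2,816.94 × 2 = $5,633.88 annually
Hazard insurance = $1,430.64 annually
Annual escrow total = $7,064.52
Per month = $7,064.52 / 12 = $588.71
Shortage spread = $759.48 / 12 = $63.29/mo
Adjusted monthly = $588.71 + $63.29 = $652.00

$652.00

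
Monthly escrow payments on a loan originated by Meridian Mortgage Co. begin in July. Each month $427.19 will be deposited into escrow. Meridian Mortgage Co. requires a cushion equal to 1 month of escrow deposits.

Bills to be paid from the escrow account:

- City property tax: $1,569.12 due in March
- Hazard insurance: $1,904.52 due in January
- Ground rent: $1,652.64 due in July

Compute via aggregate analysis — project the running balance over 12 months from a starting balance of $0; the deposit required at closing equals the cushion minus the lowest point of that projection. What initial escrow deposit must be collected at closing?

$1,708.76

Cushion = 1 × $427.19 = $427.19
Trial balance (start $0, +$427.19 each month, − disbursements):
  Jul: +$427.19 − $1,652.64 → -$1,225.45
  Aug: +$427.19 → -$798.26
  Sep: +$427.19 → -$371.07
  Oct: +$427.19 → $56.12
  Nov: +$427.19 → $483.31
  Dec: +$427.19 → $910.50
  Jan: +$427.19 − $1,904.52 → -$566.83
  Feb: +$427.19 → -$139.64
  Mar: +$427.19 − $1,569.12 → -$1,281.57
  Apr: +$427.19 → -$854.38
  May: +$427.19 → -$427.19
  Jun: +$427.19 → $0.00
Lowest trial balance = -$1,281.57 (Mar)
Initial deposit = cushion − low point = $427.19 − (-$1,281.57) = $1,708.76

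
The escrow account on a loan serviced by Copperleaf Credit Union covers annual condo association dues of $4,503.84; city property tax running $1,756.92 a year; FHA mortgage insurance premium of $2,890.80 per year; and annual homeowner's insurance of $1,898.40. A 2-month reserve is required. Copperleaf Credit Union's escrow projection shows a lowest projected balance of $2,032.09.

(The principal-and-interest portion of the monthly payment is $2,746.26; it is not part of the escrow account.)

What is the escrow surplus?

$190.43

Condo association dues: $4,503.84
City property tax: $1,756.92
FHA mortgage insurance premium: $2,890.80
Homeowner's insurance: $1,898.40
Total per year = $4,503.84 + $1,756.92 + $2,890.80 + $1,898.40 = $11,049.96
Base monthly escrow = $11,049.96 ÷ 12 = $920.83
Required reserve = 2 × $920.83 = $1,841.66
Excess over cushion: $2,032.09 − $1,841.66 = $190.43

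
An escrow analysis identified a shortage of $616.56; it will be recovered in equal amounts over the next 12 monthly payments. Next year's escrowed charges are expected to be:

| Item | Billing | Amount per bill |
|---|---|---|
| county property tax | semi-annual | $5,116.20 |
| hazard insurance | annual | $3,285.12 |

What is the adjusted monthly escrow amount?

$1,177.84

County property tax = $5,116.20 × 2 = $10,232.40
Hazard insurance = $3,285.12
Combined annual = $10,232.40 + $3,285.12 = $13,517.52
Monthly escrow = $13,517.52 ÷ 12 = $1,126.46
Shortage spread = $616.56 ÷ 12 = $51.38/mo
Adjusted monthly = $1,126.46 + $51.38 = $1,177.84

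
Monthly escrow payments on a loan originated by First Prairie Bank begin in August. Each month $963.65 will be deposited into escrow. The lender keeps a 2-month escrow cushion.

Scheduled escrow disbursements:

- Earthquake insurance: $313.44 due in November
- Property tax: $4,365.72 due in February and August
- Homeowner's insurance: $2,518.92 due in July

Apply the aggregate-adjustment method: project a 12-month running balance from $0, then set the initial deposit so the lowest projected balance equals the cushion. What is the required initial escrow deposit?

$5,329.37

Cushion = 2 × $963.65 = $1,927.30
Trial balance (start $0, +$963.65 each month, − disbursements):
  Aug: +$963.65 − $4,365.72 → -$3,402.07
  Sep: +$963.65 → -$2,438.42
  Oct: +$963.65 → -$1,474.77
  Nov: +$963.65 − $313.44 → -$824.56
  Dec: +$963.65 → $139.09
  Jan: +$963.65 → $1,102.74
  Feb: +$963.65 − $4,365.72 → -$2,299.33
  Mar: +$963.65 → -$1,335.68
  Apr: +$963.65 → -$372.03
  May: +$963.65 → $591.62
  Jun: +$963.65 → $1,555.27
  Jul: +$963.65 − $2,518.92 → $0.00
Lowest trial balance = -$3,402.07 (Aug)
Initial deposit = cushion − low point = $1,927.30 − (-$3,402.07) = $5,329.37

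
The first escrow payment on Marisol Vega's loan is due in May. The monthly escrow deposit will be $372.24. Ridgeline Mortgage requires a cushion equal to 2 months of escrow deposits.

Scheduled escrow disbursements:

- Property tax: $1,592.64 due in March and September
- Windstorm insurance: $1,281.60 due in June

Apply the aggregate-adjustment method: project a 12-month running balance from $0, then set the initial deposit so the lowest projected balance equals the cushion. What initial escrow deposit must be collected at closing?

$1,757.52

Cushion = 2 × $372.24 = $744.48
Trial balance (start $0, +$372.24 each month, − disbursements):
  May: +$372.24 → $372.24
  Jun: +$372.24 − $1,281.60 → -$537.12
  Jul: +$372.24 → -$164.88
  Aug: +$372.24 → $207.36
  Sep: +$372.24 − $1,592.64 → -$1,013.04
  Oct: +$372.24 → -$640.80
  Nov: +$372.24 → -$268.56
  Dec: +$372.24 → $103.68
  Jan: +$372.24 → $475.92
  Feb: +$372.24 → $848.16
  Mar: +$372.24 − $1,592.64 → -$372.24
  Apr: +$372.24 → $0.00
Lowest trial balance = -$1,013.04 (Sep)
Initial deposit = cushion − low point = $744.48 − (-$1,013.04) = $1,757.52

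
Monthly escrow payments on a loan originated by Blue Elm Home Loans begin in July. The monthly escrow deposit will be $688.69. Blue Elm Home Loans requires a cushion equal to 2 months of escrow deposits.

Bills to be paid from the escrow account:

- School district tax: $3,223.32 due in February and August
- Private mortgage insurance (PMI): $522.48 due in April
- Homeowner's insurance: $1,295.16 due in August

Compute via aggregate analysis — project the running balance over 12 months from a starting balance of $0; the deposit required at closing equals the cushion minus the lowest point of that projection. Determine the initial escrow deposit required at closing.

Cushion = 2 × $688.69 = $1,377.38
Trial balance (start $0, +$688.69 each month, − disbursements):
  Jul: +$688.69 → $688.69
  Aug: +$688.69 − $4,518.48 → -$3,141.10
  Sep: +$688.69 → -$2,452.41
  Oct: +$688.69 → -$1,763.72
  Nov: +$688.69 → -$1,075.03
  Dec: +$688.69 → -$386.34
  Jan: +$688.69 → $302.35
  Feb: +$688.69 − $3,223.32 → -$2,232.28
  Mar: +$688.69 → -$1,543.59
  Apr: +$688.69 − $522.48 → -$1,377.38
  May: +$688.69 → -$688.69
  Jun: +$688.69 → $0.00
Lowest trial balance = -$3,141.10 (Aug)
Initial deposit = cushion − low point = $1,377.38 − (-$3,141.10) = $4,518.48

$4,518.48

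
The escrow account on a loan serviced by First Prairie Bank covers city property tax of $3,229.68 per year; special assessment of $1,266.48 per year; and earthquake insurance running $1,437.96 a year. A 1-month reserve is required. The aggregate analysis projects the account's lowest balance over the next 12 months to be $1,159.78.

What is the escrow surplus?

$665.27

City property tax = $3,229.68 per year
Special assessment = $1,266.48 per year
Earthquake insurance = $1,437.96 per year
Total annual escrow = $3,229.68 + $1,266.48 + $1,437.96 = $5,934.12
Monthly escrow = $5,934.12 ÷ 12 = $494.51
Cushion = 1 × $494.51 = $494.51
Surplus = $1,159.78 − $494.51 = $665.27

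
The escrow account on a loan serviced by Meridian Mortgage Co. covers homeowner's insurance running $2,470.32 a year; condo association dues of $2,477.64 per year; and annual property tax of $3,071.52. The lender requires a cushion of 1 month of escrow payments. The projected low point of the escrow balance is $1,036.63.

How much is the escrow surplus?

Homeowner's insurance — $2,470.32
Condo association dues — $2,477.64
Property tax — $3,071.52
Combined annual = $2,470.32 + $2,477.64 + $3,071.52 = $8,019.48
Monthly = $8,019.48 / 12 = $668.29
Required reserve = 1 × $668.29 = $668.29
Surplus = $1,036.63 − $668.29 = $368.34

$368.34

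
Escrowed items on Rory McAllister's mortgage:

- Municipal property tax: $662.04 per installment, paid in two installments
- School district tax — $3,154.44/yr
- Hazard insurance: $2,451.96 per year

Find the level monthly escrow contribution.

$577.54

Municipal property tax: $662.04 × 2 = $1,324.08
School district tax: $3,154.44
Hazard insurance: $2,451.96
Combined annual = $1,324.08 + $3,154.44 + $2,451.96 = $6,930.48
Monthly = $6,930.48 / 12 = $577.54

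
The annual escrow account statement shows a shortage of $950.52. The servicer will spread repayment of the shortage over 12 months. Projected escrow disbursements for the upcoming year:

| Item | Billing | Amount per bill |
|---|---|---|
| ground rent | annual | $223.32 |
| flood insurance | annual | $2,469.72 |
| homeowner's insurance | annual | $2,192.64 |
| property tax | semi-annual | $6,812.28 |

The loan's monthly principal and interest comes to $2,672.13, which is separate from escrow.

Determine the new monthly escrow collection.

$1,621.73

Ground rent = $223.32 annually
Flood insurance = $2,469.72 annually
Homeowner's insurance = $2,192.64 annually
Property tax = $6,812.28 × 2 = $13,624.56 annually
Combined annual = $223.32 + $2,469.72 + $2,192.64 + $13,624.56 = $18,510.24
Monthly = $18,510.24 ÷ 12 = $1,542.52
Shortage per month = $950.52 ÷ 12 = $79.21
Adjusted monthly = $1,542.52 + $79.21 = $1,621.73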